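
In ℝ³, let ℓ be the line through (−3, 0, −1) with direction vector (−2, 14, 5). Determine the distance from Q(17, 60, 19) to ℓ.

20√2

Direction vector d = (−2, 14, 5).
AP = (20, 60, 20); AP·d = 900, |AP|² = 4400, |d|² = 225.
distance² = |AP|² − (AP·d)²/|d|² = 4400 − 810000/225 = 800, so the distance is 20√2.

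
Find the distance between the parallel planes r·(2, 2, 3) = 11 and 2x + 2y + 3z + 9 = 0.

With common normal n = (2, 2, 3) (|n| = √17), the distance is |11 − (-9)|/|n| = 20/√17 = 20√17/17.

20√17/17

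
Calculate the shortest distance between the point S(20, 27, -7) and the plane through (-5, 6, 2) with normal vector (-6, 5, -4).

9√77/77

The plane has equation n·(r − (-5, 6, 2)) = 0, i.e. n·r = 52.
Then n·(20, 27, -7) - 52 = -9.
|n| = √(36 + 25 + 16) = √77, so the distance is |-9|/√77 = 9√77/77.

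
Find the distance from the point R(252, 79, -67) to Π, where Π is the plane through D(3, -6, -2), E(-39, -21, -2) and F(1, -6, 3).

5

DE = (-42, -15, 0) and DF = (-2, 0, 5), so a normal is n = DE × DF = (-75, 210, -30).
Then n·(252, 79, -67) - (-1425) = 1125.
|n| = √(5625 + 44100 + 900) = 225, so the distance is |1125|/225 = 5.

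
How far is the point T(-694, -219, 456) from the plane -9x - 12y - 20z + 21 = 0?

9

d = |(-9)·(-694) + (-12)·(-219) + (-20)·456 − (-21)| / √(81 + 144 + 400) = |-225| / 25 = 9.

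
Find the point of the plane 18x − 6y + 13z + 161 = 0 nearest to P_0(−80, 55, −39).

The perpendicular from P_0 has direction n = (18, −6, 13): r = (−80, 55, −39) + λ(18, −6, 13).
Substitute into the plane: n·(P_0 + λn) = -161 gives -2277 + 529λ = -161, so λ = 4.
Foot = (−80, 55, −39) + 4·(18, −6, 13) = (−8, 31, 13).

(-8, 31, 13)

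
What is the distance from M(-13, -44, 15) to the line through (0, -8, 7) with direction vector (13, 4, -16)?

8√17

Direction vector d = (13, 4, -16).
AP = (-13, -36, 8), and AP × d = (544, -104, 416).
|AP × d|² = 479808 and |d|² = 441, so the distance is √(479808/441) = √1088 = 8√17.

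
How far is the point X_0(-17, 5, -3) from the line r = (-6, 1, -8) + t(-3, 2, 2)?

3

Direction vector d = (-3, 2, 2).
AP = (-11, 4, 5); AP·d = 51, |AP|² = 162, |d|² = 17.
distance² = |AP|² − (AP·d)²/|d|² = 162 − 2601/17 = 9, so the distance is 3.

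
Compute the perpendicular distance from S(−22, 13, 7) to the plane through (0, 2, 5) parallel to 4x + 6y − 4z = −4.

15√17/17

Parallel planes share the normal n = (4, 6, −4); since (0, 2, 5) lies on the plane, its equation is 4x + 6y − 4z = -8.
Then n·(−22, 13, 7) − (−8) = −30.
|n| = √(16 + 36 + 16) = 2√17, so the distance is |-30|/(2√17) = 15/√17.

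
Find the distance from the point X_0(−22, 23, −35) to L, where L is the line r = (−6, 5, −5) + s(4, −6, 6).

6√2

Direction vector d = (4, −6, 6).
AP = (−16, 18, −30); AP·d = -352, |AP|² = 1480, |d|² = 88.
distance² = |AP|² − (AP·d)²/|d|² = 1480 − 123904/88 = 72, so the distance is 6√2.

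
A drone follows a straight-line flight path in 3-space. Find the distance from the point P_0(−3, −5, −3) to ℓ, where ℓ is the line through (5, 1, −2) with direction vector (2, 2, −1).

Direction vector d = (2, 2, −1).
AP = (−8, −6, −1), and AP × d = (8, −10, −4).
|AP × d|² = 180 and |d|² = 9, so the distance is √(180/9) = √20 = 2√5.

2√5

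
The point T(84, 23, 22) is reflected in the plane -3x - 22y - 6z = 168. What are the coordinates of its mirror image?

(72, -65, -2)

n = (-3, -22, -6), |n|² = 529, n·T − 168 = -1058, so t = -1058/529 = -2.
Foot F = T − (-2)·n = (78, -21, 10); the reflection is 2F − T = (72, -65, -2).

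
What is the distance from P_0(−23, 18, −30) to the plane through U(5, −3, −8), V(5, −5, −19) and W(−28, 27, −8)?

UV = (0, −2, −11) and UW = (−33, 30, 0), so a normal is n = UV × UW = (330, 363, −66).
n = (330, 363, −66); n·P − 1089 = -165; |n| = 495; distance = 165/495 = 1/3.

1/3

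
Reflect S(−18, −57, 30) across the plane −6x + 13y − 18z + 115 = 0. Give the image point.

(-42, -5, -42)

n = (−6, 13, −18), |n|² = 529, n·S − (-115) = -1058, so t = -1058/529 = -2.
Foot F = S − (-2)·n = (−30, −31, −6); the reflection is 2F − S = (−42, −5, −42).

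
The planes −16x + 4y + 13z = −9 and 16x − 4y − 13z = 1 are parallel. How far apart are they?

Divide the second equation by -1 to match normals: −16x + 4y + 13z = -1.
Both planes have normal n = (−16, 4, 13), |n| = 21. Any point on the first plane is at distance |(-1) − (-9)|/|n| = 8/21 from the second.

8/21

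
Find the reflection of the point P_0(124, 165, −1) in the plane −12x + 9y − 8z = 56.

n = (−12, 9, −8), |n|² = 289, n·P_0 − 56 = -51, so t = -51/289 = -3/17.
Foot F = P_0 − (-3/17)·n = (2072/17, 2832/17, −41/17); the reflection is 2F − P_0 = (2036/17, 2859/17, −65/17).

(2036/17, 2859/17, -65/17)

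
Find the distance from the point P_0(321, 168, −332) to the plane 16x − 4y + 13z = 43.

n = (16, −4, 13); n·P − 43 = 105; |n| = 21; distance = 105/21 = 5.

5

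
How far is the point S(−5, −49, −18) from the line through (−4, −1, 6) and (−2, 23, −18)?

36√2

A direction vector is d = (2, 24, −24).
AP = (−1, −48, −24), and AP × d = (1728, −72, 72).
|AP × d|² = 2996352 and |d|² = 1156, so the distance is √(2996352/1156) = √2592 = 36√2.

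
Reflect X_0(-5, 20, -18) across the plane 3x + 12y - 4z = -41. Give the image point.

n = (3, 12, -4), |n|² = 169, n·X_0 − (-41) = 338, so t = 338/169 = 2.
Foot F = X_0 − 2·n = (-11, -4, -10); the reflection is 2F − X_0 = (-17, -28, -2).

(-17, -28, -2)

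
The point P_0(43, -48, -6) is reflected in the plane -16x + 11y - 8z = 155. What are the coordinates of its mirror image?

With n = (-16, 11, -8), the signed offset is (n·P_0 − 155)/|n|² = -1323/441 = -3.
P_0' = P_0 − 2t·n = (43, -48, -6) − (-6)·(-16, 11, -8) = (-53, 18, -54).

(-53, 18, -54)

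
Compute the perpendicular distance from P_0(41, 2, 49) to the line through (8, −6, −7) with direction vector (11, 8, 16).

Direction vector d = (11, 8, 16).
AP = (33, 8, 56); AP·d = 1323, |AP|² = 4289, |d|² = 441.
distance² = |AP|² − (AP·d)²/|d|² = 4289 − 1750329/441 = 320, so the distance is 8√5.

8√5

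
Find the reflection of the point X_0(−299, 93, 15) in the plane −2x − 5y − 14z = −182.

(-4457/15, 293/3, 421/15)

n = (−2, −5, −14), |n|² = 225, n·X_0 − (-182) = 105, so t = 105/225 = 7/15.
Foot F = X_0 − (7/15)·n = (−4471/15, 286/3, 323/15); the reflection is 2F − X_0 = (−4457/15, 293/3, 421/15).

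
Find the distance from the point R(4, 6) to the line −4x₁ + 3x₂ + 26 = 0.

d = |(-4)·4 + 3·6 − (-26)| / √(16 + 9) = |28|/5 = 28/5.

28/5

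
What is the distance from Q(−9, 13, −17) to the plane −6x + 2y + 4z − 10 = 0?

√14/14

Normal vector n = (−6, 2, 4), and n·(−9, 13, −17) − 10 = 2.
|n| = √(36 + 4 + 16) = 2√14, so the distance is |2|/(2√14) = √14/14.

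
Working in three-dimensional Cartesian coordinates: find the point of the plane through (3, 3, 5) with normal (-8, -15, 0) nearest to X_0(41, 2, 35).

(33, -13, 35)

The perpendicular from X_0 has direction n = (-8, -15, 0): r = (41, 2, 35) + μ(-8, -15, 0).
Substitute into the plane: n·(X_0 + μn) = -69 gives -358 + 289μ = -69, so μ = 1.
Foot = (41, 2, 35) + 1·(-8, -15, 0) = (33, -13, 35).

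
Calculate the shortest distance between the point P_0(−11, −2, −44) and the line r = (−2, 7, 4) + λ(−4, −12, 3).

Direction vector d = (−4, −12, 3).
AP = (−9, −9, −48), and AP × d = (−603, 219, 72).
|AP × d|² = 416754 and |d|² = 169, so the distance is √(416754/169) = √2466 = 3√274.

3√274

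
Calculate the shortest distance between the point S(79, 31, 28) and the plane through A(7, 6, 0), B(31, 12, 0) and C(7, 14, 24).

28/13

AB = (24, 6, 0) and AC = (0, 8, 24), so a normal is n = AB × AC = (144, -576, 192).
Then n·(79, 31, 28) - (-2448) = 1344.
|n| = √(20736 + 331776 + 36864) = 624, so the distance is |1344|/624 = 28/13.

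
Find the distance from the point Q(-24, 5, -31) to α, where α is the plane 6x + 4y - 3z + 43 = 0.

12√61/61

d = |6·(-24) + 4·5 + (-3)·(-31) − (-43)| / √(36 + 16 + 9) = |12| / √61 = 12/√61.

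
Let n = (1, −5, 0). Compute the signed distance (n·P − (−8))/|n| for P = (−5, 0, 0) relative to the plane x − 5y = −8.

n·P − (-8) = 3.
|n| = √26, so the signed distance is 3√26/26.

3√26/26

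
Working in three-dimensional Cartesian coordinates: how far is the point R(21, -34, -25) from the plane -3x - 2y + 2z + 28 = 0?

Normal vector n = (-3, -2, 2), and n·(21, -34, -25) - (-28) = -17.
|n| = √(9 + 4 + 4) = √17, so the distance is |-17|/√17 = √17.

√17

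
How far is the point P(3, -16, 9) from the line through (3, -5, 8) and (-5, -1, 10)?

A direction vector is d = (-8, 4, 2).
AP = (0, -11, 1); AP·d = -42, |AP|² = 122, |d|² = 84.
distance² = |AP|² − (AP·d)²/|d|² = 122 − 1764/84 = 101, so the distance is √101.

√101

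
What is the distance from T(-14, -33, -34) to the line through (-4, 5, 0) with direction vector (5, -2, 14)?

Direction vector d = (5, -2, 14).
AP = (-10, -38, -34); AP·d = -450, |AP|² = 2700, |d|² = 225.
distance² = |AP|² − (AP·d)²/|d|² = 2700 − 202500/225 = 1800, so the distance is 30√2.

30√2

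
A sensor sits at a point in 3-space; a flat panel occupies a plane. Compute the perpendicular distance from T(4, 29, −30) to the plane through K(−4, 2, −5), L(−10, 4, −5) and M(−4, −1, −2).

14√19/19

KL = (−6, 2, 0) and KM = (0, −3, 3), so a normal is n = KL × KM = (6, 18, 18).
Then n·(4, 29, −30) − (−78) = 84.
|n| = √(36 + 324 + 324) = 6√19, so the distance is |84|/(6√19) = 14/√19.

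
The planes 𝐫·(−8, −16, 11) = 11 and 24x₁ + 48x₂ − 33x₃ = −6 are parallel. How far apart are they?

Divide the second equation by -3 to match normals: −8x₁ − 16x₂ + 11x₃ = 2.
With common normal n = (−8, −16, 11) (|n| = 21), the distance is |11 − 2|/|n| = 9/21 = 3/7.

3/7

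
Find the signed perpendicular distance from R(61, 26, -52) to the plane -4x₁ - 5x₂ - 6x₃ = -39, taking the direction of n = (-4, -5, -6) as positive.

n·R − (-39) = -23.
|n| = √77, so the signed distance is -23/√77.

-23/√77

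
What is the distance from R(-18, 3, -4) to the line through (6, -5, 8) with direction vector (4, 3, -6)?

28

Direction vector d = (4, 3, -6).
AP = (-24, 8, -12), and AP × d = (-12, -192, -104).
|AP × d|² = 47824 and |d|² = 61, so the distance is √(47824/61) = √784 = 28.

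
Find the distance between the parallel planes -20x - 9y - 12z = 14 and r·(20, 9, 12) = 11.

Divide the second equation by -1 to match normals: -20x - 9y - 12z = -11.
Both planes have normal n = (-20, -9, -12), |n| = 25. Any point on the first plane is at distance |(-11) − 14|/|n| = 25/25 = 1 from the second.

1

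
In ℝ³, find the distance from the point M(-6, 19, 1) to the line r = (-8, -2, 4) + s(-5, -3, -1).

Direction vector d = (-5, -3, -1).
AP = (2, 21, -3), and AP × d = (-30, 17, 99).
|AP × d|² = 10990 and |d|² = 35, so the distance is √(10990/35) = √314.

√314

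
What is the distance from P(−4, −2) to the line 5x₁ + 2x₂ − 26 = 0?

50√29/29

The normal to the line is n = (5, 2) with |n| = √29.
|n·P − 26| = |-24 − 26| = 50, so the distance is 50/√29 = 50√29/29.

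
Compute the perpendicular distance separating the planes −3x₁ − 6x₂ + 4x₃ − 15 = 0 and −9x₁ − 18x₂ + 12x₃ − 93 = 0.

Divide the second equation by 3 to match normals: −3x₁ − 6x₂ + 4x₃ = 31.
With common normal n = (−3, −6, 4) (|n| = √61), the distance is |15 − 31|/|n| = 16/√61 = 16√61/61.

16/√61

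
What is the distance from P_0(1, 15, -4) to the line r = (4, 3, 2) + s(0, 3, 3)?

3√19

Direction vector d = (0, 3, 3).
AP = (-3, 12, -6), and AP × d = (54, 9, -9).
|AP × d|² = 3078 and |d|² = 18, so the distance is √(3078/18) = √171 = 3√19.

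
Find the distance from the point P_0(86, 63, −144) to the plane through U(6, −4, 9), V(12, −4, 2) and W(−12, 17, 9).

UV = (6, 0, −7) and UW = (−18, 21, 0), so a normal is n = UV × UW = (147, 126, 126).
Then n·(86, 63, −144) − 1512 = 924.
|n| = √(21609 + 15876 + 15876) = 231, so the distance is |924|/231 = 4.

4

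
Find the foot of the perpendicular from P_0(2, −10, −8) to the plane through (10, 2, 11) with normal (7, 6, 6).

n = (7, 6, 6), |n|² = 121, and n·P_0 − 148 = -242.
t = -242/121 = -2, so the foot is P_0 − t·n = (2, −10, −8) − (-2)·(7, 6, 6) = (16, 2, 4).

(16, 2, 4)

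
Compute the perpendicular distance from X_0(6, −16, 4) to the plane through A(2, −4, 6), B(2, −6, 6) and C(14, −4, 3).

AB = (0, −2, 0) and AC = (12, 0, −3), so a normal is n = AB × AC = (6, 0, 24).
n = (6, 0, 24); n·P − 156 = -24; |n| = 6√17; distance = 24/(6√17) = 4√17/17.

4√17/17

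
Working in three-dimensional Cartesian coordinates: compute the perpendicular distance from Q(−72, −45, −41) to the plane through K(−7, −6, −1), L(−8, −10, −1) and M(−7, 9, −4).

√42/2

KL = (−1, −4, 0) and KM = (0, 15, −3), so a normal is n = KL × KM = (12, −3, −15).
Then n·(−72, −45, −41) − (−51) = −63.
|n| = √(144 + 9 + 225) = 3√42, so the distance is |-63|/(3√42) = √42/2.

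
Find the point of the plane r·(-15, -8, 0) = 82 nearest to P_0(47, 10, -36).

(2, -14, -36)

The perpendicular from P_0 has direction n = (-15, -8, 0): r = (47, 10, -36) + λ(-15, -8, 0).
Substitute into the plane: n·(P_0 + λn) = 82 gives -785 + 289λ = 82, so λ = 3.
Foot = (47, 10, -36) + 3·(-15, -8, 0) = (2, -14, -36).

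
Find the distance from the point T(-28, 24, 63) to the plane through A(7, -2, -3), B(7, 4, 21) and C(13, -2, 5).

2

AB = (0, 6, 24) and AC = (6, 0, 8), so a normal is n = AB × AC = (48, 144, -36).
Then n·(-28, 24, 63) - 156 = -312.
|n| = √(2304 + 20736 + 1296) = 156, so the distance is |-312|/156 = 2.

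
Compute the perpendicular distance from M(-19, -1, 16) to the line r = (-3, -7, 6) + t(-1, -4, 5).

Direction vector d = (-1, -4, 5).
AP = (-16, 6, 10), and AP × d = (70, 70, 70).
|AP × d|² = 14700 and |d|² = 42, so the distance is √(14700/42) = √350 = 5√14.

5√14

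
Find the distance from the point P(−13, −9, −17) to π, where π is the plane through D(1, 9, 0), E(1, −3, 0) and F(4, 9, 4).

1

DE = (0, −12, 0) and DF = (3, 0, 4), so a normal is n = DE × DF = (−48, 0, 36).
Then n·(−13, −9, −17) − (−48) = 60.
|n| = √(2304 + 0 + 1296) = 60, so the distance is |60|/60 = 1.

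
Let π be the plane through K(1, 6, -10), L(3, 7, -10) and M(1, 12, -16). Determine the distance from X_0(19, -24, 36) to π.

KL = (2, 1, 0) and KM = (0, 6, -6), so a normal is n = KL × KM = (-6, 12, 12).
Then n·(19, -24, 36) - (-54) = 84.
|n| = √(36 + 144 + 144) = 18, so the distance is |84|/18 = 14/3.

14/3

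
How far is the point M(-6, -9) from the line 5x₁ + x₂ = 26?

65/√26

d = |5·(-6) + 1·(-9) − 26| / √(25 + 1) = |-65|/√26 = 5√26/2.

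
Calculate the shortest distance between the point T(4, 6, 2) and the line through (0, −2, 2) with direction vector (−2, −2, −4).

2√14

Direction vector d = (−2, −2, −4).
AP = (4, 8, 0), and AP × d = (−32, 16, 8).
|AP × d|² = 1344 and |d|² = 24, so the distance is √(1344/24) = √56 = 2√14.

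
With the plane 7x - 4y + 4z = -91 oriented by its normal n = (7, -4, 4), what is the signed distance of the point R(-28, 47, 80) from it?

3

n·R − (-91) = 27.
|n| = 9, so the signed distance is 27/9 = 3.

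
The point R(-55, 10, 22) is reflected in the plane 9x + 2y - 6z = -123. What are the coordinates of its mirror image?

n = (9, 2, -6), |n|² = 121, n·R − (-123) = -484, so t = -484/121 = -4.
Foot F = R − (-4)·n = (-19, 18, -2); the reflection is 2F − R = (17, 26, -26).

(17, 26, -26)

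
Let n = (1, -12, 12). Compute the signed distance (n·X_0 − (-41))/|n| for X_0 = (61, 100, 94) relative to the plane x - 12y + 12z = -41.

30/17

n·X_0 − (-41) = 30.
|n| = 17, so the signed distance is 30/17.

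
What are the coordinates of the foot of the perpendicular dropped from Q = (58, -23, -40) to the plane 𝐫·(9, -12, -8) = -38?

n = (9, -12, -8), |n|² = 289, and n·Q − (-38) = 1156.
t = 1156/289 = 4, so the foot is Q − t·n = (58, -23, -40) − 4·(9, -12, -8) = (22, 25, -8).

(22, 25, -8)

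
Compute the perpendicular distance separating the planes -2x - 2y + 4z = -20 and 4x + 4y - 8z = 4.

Divide the second equation by -2 to match normals: -2x - 2y + 4z = -2.
Both planes have normal n = (-2, -2, 4), |n| = 2√6. Any point on the first plane is at distance |(-2) − (-20)|/|n| = 18/(2√6) = 9/√6 from the second.

9/√6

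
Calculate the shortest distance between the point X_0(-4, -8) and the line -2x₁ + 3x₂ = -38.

22√13/13

d = |(-2)·(-4) + 3·(-8) − (-38)| / √(4 + 9) = |22|/√13 = 22/√13.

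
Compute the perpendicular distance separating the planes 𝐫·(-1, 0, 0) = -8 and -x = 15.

With common normal n = (-1, 0, 0) (|n| = 1), the distance is |(-8) − 15|/|n| = 23/1 = 23.

23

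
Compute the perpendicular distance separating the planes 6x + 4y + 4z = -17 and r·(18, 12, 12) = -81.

Divide the second equation by 3 to match normals: 6x + 4y + 4z = -27.
With common normal n = (6, 4, 4) (|n| = 2√17), the distance is |(-17) − (-27)|/|n| = 10/(2√17) = 5/√17.

5/√17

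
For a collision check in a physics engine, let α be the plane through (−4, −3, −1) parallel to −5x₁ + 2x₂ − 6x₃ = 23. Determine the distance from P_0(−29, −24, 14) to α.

Parallel planes share the normal n = (−5, 2, −6); since (−4, −3, −1) lies on the plane, its equation is −5x₁ + 2x₂ − 6x₃ = 20.
Then n·(−29, −24, 14) − 20 = −7.
|n| = √(25 + 4 + 36) = √65, so the distance is |-7|/√65 = 7√65/65.

7√65/65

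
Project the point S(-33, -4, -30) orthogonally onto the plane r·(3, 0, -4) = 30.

n = (3, 0, -4), |n|² = 25, and n·S − 30 = -9.
t = -9/25, so the foot is S − t·n = (-33, -4, -30) − (-9/25)·(3, 0, -4) = (-798/25, -4, -786/25).

(-798/25, -4, -786/25)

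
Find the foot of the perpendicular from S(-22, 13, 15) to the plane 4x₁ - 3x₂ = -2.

The perpendicular from S has direction n = (4, -3, 0): r = (-22, 13, 15) + μ(4, -3, 0).
Substitute into the plane: n·(S + μn) = -2 gives -127 + 25μ = -2, so μ = 5.
Foot = (-22, 13, 15) + 5·(4, -3, 0) = (-2, -2, 15).

(-2, -2, 15)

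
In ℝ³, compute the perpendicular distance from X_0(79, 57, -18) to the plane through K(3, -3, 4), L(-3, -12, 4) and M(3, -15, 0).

KL = (-6, -9, 0) and KM = (0, -12, -4), so a normal is n = KL × KM = (36, -24, 72).
Then n·(79, 57, -18) - 468 = -288.
|n| = √(1296 + 576 + 5184) = 84, so the distance is |-288|/84 = 24/7.

24/7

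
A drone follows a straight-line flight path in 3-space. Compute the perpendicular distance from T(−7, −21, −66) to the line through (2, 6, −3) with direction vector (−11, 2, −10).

9√34

Direction vector d = (−11, 2, −10).
AP = (−9, −27, −63), and AP × d = (396, 603, −315).
|AP × d|² = 619650 and |d|² = 225, so the distance is √(619650/225) = √2754 = 9√34.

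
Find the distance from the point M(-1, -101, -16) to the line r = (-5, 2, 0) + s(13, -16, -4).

Direction vector d = (13, -16, -4).
AP = (4, -103, -16), and AP × d = (156, -192, 1275).
|AP × d|² = 1686825 and |d|² = 441, so the distance is √(1686825/441) = √3825 = 15√17.

15√17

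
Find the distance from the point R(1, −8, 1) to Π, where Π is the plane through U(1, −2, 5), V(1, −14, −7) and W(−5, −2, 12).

UV = (0, −12, −12) and UW = (−6, 0, 7), so a normal is n = UV × UW = (−84, 72, −72).
d = |(-84)·1 + 72·(-8) + (-72)·1 − (-588)| / √(7056 + 5184 + 5184) = |-144| / 132 = 12/11.

12/11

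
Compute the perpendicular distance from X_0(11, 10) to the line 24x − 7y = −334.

d = |24·11 + (-7)·10 − (-334)| / √(576 + 49) = |528|/25 = 528/25.

528/25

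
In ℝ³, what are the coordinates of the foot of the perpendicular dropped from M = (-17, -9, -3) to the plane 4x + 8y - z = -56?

The perpendicular from M has direction n = (4, 8, -1): r = (-17, -9, -3) + μ(4, 8, -1).
Substitute into the plane: n·(M + μn) = -56 gives -137 + 81μ = -56, so μ = 1.
Foot = (-17, -9, -3) + 1·(4, 8, -1) = (-13, -1, -4).

(-13, -1, -4)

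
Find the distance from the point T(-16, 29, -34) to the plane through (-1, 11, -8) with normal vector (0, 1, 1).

The plane has equation n·(r − (-1, 11, -8)) = 0, i.e. n·r = 3.
Then n·(-16, 29, -34) - 3 = -8.
|n| = √(0 + 1 + 1) = √2, so the distance is |-8|/√2 = 4√2.

4√2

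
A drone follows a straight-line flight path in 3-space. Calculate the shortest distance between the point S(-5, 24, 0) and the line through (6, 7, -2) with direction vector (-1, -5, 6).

4√22

Direction vector d = (-1, -5, 6).
AP = (-11, 17, 2), and AP × d = (112, 64, 72).
|AP × d|² = 21824 and |d|² = 62, so the distance is √(21824/62) = √352 = 4√22.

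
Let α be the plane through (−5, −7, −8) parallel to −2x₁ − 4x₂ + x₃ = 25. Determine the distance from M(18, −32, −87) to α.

25/√21

Parallel planes share the normal n = (−2, −4, 1); since (−5, −7, −8) lies on the plane, its equation is −2x₁ − 4x₂ + x₃ = 30.
n = (−2, −4, 1); n·P − 30 = -25; |n| = √21; distance = 25/√21.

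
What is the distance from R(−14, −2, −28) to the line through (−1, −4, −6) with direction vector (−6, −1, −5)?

3√11

Direction vector d = (−6, −1, −5).
AP = (−13, 2, −22), and AP × d = (−32, 67, 25).
|AP × d|² = 6138 and |d|² = 62, so the distance is √(6138/62) = √99 = 3√11.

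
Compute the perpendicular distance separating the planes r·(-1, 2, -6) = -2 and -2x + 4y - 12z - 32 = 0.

18/√41

Divide the second equation by 2 to match normals: -x + 2y - 6z = 16.
With common normal n = (-1, 2, -6) (|n| = √41), the distance is |(-2) − 16|/|n| = 18/√41.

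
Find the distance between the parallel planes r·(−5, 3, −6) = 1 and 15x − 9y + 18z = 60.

21/√70

Divide the second equation by -3 to match normals: −5x + 3y − 6z = -20.
With common normal n = (−5, 3, −6) (|n| = √70), the distance is |1 − (-20)|/|n| = 21/√70 = 3√70/10.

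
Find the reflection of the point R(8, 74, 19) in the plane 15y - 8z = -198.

With n = (0, 15, -8), the signed offset is (n·R − (-198))/|n|² = 1156/289 = 4.
R' = R − 2t·n = (8, 74, 19) − 8·(0, 15, -8) = (8, -46, 83).

(8, -46, 83)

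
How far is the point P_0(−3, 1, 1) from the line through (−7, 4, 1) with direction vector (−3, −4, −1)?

Direction vector d = (−3, −4, −1).
AP = (4, −3, 0); AP·d = 0, |AP|² = 25, |d|² = 26.
distance² = |AP|² − (AP·d)²/|d|² = 25 − 0/26 = 25, so the distance is 5.

5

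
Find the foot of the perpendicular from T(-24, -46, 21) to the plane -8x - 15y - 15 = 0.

(0, -1, 21)

The perpendicular from T has direction n = (-8, -15, 0): r = (-24, -46, 21) + μ(-8, -15, 0).
Substitute into the plane: n·(T + μn) = 15 gives 882 + 289μ = 15, so μ = -3.
Foot = (-24, -46, 21) + (-3)·(-8, -15, 0) = (0, -1, 21).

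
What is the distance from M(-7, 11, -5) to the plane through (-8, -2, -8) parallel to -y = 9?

13

Parallel planes share the normal n = (0, -1, 0); since (-8, -2, -8) lies on the plane, its equation is -y = 2.
Then n·(-7, 11, -5) - 2 = -13.
|n| = √(0 + 1 + 0) = 1, so the distance is |-13|/1 = 13.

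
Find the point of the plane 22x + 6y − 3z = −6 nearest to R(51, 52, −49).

The perpendicular from R has direction n = (22, 6, −3): r = (51, 52, −49) + μ(22, 6, −3).
Substitute into the plane: n·(R + μn) = -6 gives 1581 + 529μ = -6, so μ = -3.
Foot = (51, 52, −49) + (-3)·(22, 6, −3) = (−15, 34, −40).

(-15, 34, -40)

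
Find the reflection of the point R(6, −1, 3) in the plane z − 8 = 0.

(6, -1, 13)

With n = (0, 0, 1), the signed offset is (n·R − 8)/|n|² = -5/1 = -5.
R' = R − 2t·n = (6, −1, 3) − (-10)·(0, 0, 1) = (6, −1, 13).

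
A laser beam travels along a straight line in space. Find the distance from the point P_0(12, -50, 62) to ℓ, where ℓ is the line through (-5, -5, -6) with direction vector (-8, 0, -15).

√2314

Direction vector d = (-8, 0, -15).
AP = (17, -45, 68), and AP × d = (675, -289, -360).
|AP × d|² = 668746 and |d|² = 289, so the distance is √(668746/289) = √2314.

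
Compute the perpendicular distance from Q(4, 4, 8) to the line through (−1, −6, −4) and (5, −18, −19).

A direction vector is d = (6, −12, −15).
AP = (5, 10, 12); AP·d = -270, |AP|² = 269, |d|² = 405.
distance² = |AP|² − (AP·d)²/|d|² = 269 − 72900/405 = 89, so the distance is √89.

√89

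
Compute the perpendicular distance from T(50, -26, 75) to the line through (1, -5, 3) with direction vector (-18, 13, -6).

√3265

Direction vector d = (-18, 13, -6).
AP = (49, -21, 72), and AP × d = (-810, -1002, 259).
|AP × d|² = 1727185 and |d|² = 529, so the distance is √(1727185/529) = √3265.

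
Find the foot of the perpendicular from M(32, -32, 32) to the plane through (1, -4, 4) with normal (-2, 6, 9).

The perpendicular from M has direction n = (-2, 6, 9): r = (32, -32, 32) + μ(-2, 6, 9).
Substitute into the plane: n·(M + μn) = 10 gives 32 + 121μ = 10, so μ = -2/11.
Foot = (32, -32, 32) + (-2/11)·(-2, 6, 9) = (356/11, -364/11, 334/11).

(356/11, -364/11, 334/11)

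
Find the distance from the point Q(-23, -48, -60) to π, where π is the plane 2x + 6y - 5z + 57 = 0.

23√65/65

Normal vector n = (2, 6, -5), and n·(-23, -48, -60) - (-57) = 23.
|n| = √(4 + 36 + 25) = √65, so the distance is |23|/√65 = 23/√65.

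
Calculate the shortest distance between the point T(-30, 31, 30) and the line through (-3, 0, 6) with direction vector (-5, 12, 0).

√745

Direction vector d = (-5, 12, 0).
AP = (-27, 31, 24); AP·d = 507, |AP|² = 2266, |d|² = 169.
distance² = |AP|² − (AP·d)²/|d|² = 2266 − 257049/169 = 745, so the distance is √745.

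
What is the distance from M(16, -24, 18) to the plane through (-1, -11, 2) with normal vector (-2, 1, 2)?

5

The plane has equation n·(r − (-1, -11, 2)) = 0, i.e. n·r = -5.
d = |(-2)·16 + 1·(-24) + 2·18 − (-5)| / √(4 + 1 + 4) = |-15| / 3 = 5.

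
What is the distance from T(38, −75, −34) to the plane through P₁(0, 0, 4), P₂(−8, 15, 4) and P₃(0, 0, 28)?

P₁P₂ = (−8, 15, 0) and P₁P₃ = (0, 0, 24), so a normal is n = P₁P₂ × P₁P₃ = (360, 192, 0).
Then n·(38, −75, −34) − 0 = −720.
|n| = √(129600 + 36864 + 0) = 408, so the distance is |-720|/408 = 30/17.

30/17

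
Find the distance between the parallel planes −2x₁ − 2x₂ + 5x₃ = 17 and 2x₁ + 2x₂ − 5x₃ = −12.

5√33/33

Divide the second equation by -1 to match normals: −2x₁ − 2x₂ + 5x₃ = 12.
With common normal n = (−2, −2, 5) (|n| = √33), the distance is |17 − 12|/|n| = 5/√33.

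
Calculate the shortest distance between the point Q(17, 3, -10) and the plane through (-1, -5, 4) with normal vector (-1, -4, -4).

6/√33

The plane has equation n·(r − (-1, -5, 4)) = 0, i.e. n·r = 5.
n = (-1, -4, -4); n·P − 5 = 6; |n| = √33; distance = 6/√33 = 2√33/11.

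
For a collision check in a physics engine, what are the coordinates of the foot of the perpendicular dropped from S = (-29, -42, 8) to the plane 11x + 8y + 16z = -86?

(-18, -34, 24)

The perpendicular from S has direction n = (11, 8, 16): r = (-29, -42, 8) + λ(11, 8, 16).
Substitute into the plane: n·(S + λn) = -86 gives -527 + 441λ = -86, so λ = 1.
Foot = (-29, -42, 8) + 1·(11, 8, 16) = (-18, -34, 24).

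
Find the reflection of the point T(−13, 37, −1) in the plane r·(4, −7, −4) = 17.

(19, -19, -33)

With n = (4, −7, −4), the signed offset is (n·T − 17)/|n|² = -324/81 = -4.
T' = T − 2t·n = (−13, 37, −1) − (-8)·(4, −7, −4) = (19, −19, −33).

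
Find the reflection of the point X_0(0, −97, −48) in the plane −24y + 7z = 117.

n = (0, −24, 7), |n|² = 625, n·X_0 − 117 = 1875, so t = 1875/625 = 3.
Foot F = X_0 − 3·n = (0, −25, −69); the reflection is 2F − X_0 = (0, 47, −90).

(0, 47, -90)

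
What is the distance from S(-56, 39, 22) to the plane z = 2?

20

Normal vector n = (0, 0, 1), and n·(-56, 39, 22) - 2 = 20.
|n| = √(0 + 0 + 1) = 1, so the distance is |20|/1 = 20.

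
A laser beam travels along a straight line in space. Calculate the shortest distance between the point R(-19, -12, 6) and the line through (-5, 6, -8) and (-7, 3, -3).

A direction vector is d = (-2, -3, 5).
AP = (-14, -18, 14); AP·d = 152, |AP|² = 716, |d|² = 38.
distance² = |AP|² − (AP·d)²/|d|² = 716 − 23104/38 = 108, so the distance is 6√3.

6√3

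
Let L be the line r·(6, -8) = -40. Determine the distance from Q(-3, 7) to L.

d = |6·(-3) + (-8)·7 − (-40)| / √(36 + 64) = |-34|/10 = 17/5.

17/5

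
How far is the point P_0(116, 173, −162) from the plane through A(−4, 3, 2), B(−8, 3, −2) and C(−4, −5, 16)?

AB = (−4, 0, −4) and AC = (0, −8, 14), so a normal is n = AB × AC = (−32, 56, 32).
n = (−32, 56, 32); n·P − 360 = 432; |n| = 72; distance = 432/72 = 6.

6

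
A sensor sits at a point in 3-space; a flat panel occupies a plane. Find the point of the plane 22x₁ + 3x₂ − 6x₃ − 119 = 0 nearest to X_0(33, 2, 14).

n = (22, 3, −6), |n|² = 529, and n·X_0 − 119 = 529.
t = 529/529 = 1, so the foot is X_0 − t·n = (33, 2, 14) − 1·(22, 3, −6) = (11, −1, 20).

(11, -1, 20)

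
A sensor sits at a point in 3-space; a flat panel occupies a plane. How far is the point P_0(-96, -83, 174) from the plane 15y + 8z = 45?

Normal vector n = (0, 15, 8), and n·(-96, -83, 174) - 45 = 102.
|n| = √(0 + 225 + 64) = 17, so the distance is |102|/17 = 6.

6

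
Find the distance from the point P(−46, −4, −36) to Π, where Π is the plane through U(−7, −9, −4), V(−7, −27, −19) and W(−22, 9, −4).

UV = (0, −18, −15) and UW = (−15, 18, 0), so a normal is n = UV × UW = (270, 225, −270).
n = (270, 225, −270); n·P − (-2835) = -765; |n| = 45√97; distance = 765/(45√97) = 17/√97.

17√97/97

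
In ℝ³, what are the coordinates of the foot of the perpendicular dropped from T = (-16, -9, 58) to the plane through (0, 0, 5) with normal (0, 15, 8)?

(-16, -24, 50)

The perpendicular from T has direction n = (0, 15, 8): r = (-16, -9, 58) + t(0, 15, 8).
Substitute into the plane: n·(T + tn) = 40 gives 329 + 289t = 40, so t = -1.
Foot = (-16, -9, 58) + (-1)·(0, 15, 8) = (-16, -24, 50).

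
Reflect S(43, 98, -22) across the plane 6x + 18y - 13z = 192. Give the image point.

With n = (6, 18, -13), the signed offset is (n·S − 192)/|n|² = 2116/529 = 4.
S' = S − 2t·n = (43, 98, -22) − 8·(6, 18, -13) = (-5, -46, 82).

(-5, -46, 82)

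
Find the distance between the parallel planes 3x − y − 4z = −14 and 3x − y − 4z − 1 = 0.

15/√26

With common normal n = (3, −1, −4) (|n| = √26), the distance is |(-14) − 1|/|n| = 15/√26.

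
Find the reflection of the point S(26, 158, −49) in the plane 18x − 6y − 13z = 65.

(454/23, 3682/23, -1023/23)

n = (18, −6, −13), |n|² = 529, n·S − 65 = 92, so t = 92/529 = 4/23.
Foot F = S − (4/23)·n = (526/23, 3658/23, −1075/23); the reflection is 2F − S = (454/23, 3682/23, −1023/23).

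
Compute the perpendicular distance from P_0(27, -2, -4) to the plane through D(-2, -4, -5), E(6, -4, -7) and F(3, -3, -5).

23/√42

DE = (8, 0, -2) and DF = (5, 1, 0), so a normal is n = DE × DF = (2, -10, 8).
n = (2, -10, 8); n·P − (-4) = 46; |n| = 2√42; distance = 46/(2√42) = 23/√42.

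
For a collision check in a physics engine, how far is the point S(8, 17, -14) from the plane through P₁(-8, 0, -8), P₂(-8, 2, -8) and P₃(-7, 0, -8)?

P₁P₂ = (0, 2, 0) and P₁P₃ = (1, 0, 0), so a normal is n = P₁P₂ × P₁P₃ = (0, 0, -2).
Then n·(8, 17, -14) - 16 = 12.
|n| = √(0 + 0 + 4) = 2, so the distance is |12|/2 = 6.

6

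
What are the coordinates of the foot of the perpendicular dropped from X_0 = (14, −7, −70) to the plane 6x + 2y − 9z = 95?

(-16, -17, -25)

n = (6, 2, −9), |n|² = 121, and n·X_0 − 95 = 605.
t = 605/121 = 5, so the foot is X_0 − t·n = (14, −7, −70) − 5·(6, 2, −9) = (−16, −17, −25).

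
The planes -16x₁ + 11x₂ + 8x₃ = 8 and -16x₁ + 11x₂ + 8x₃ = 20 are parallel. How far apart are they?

Both planes have normal n = (-16, 11, 8), |n| = 21. Any point on the first plane is at distance |20 − 8|/|n| = 12/21 = 4/7 from the second.

4/7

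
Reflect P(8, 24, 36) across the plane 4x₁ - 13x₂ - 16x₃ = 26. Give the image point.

(24, -28, -28)

With n = (4, -13, -16), the signed offset is (n·P − 26)/|n|² = -882/441 = -2.
P' = P − 2t·n = (8, 24, 36) − (-4)·(4, -13, -16) = (24, -28, -28).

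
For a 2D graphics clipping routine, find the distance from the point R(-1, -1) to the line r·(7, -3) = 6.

10/√58

d = |7·(-1) + (-3)·(-1) − 6| / √(49 + 9) = |-10|/√58 = 10/√58.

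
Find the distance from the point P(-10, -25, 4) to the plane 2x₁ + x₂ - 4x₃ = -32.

Normal vector n = (2, 1, -4), and n·(-10, -25, 4) - (-32) = -29.
|n| = √(4 + 1 + 16) = √21, so the distance is |-29|/√21 = 29/√21.

29/√21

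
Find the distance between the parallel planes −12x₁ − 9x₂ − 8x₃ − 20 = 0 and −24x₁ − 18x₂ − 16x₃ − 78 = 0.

Divide the second equation by 2 to match normals: −12x₁ − 9x₂ − 8x₃ = 39.
With common normal n = (−12, −9, −8) (|n| = 17), the distance is |20 − 39|/|n| = 19/17.

19/17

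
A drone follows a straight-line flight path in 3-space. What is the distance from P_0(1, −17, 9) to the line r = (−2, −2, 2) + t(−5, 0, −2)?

Direction vector d = (−5, 0, −2).
AP = (3, −15, 7), and AP × d = (30, −29, −75).
|AP × d|² = 7366 and |d|² = 29, so the distance is √(7366/29) = √254.

√254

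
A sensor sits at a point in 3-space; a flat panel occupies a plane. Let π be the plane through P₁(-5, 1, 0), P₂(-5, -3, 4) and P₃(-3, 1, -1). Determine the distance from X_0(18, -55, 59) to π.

P₁P₂ = (0, -4, 4) and P₁P₃ = (2, 0, -1), so a normal is n = P₁P₂ × P₁P₃ = (4, 8, 8).
Then n·(18, -55, 59) - (-12) = 116.
|n| = √(16 + 64 + 64) = 12, so the distance is |116|/12 = 29/3.

29/3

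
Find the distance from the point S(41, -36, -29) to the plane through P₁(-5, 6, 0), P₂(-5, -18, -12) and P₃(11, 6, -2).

2

P₁P₂ = (0, -24, -12) and P₁P₃ = (16, 0, -2), so a normal is n = P₁P₂ × P₁P₃ = (48, -192, 384).
Then n·(41, -36, -29) - (-1392) = -864.
|n| = √(2304 + 36864 + 147456) = 432, so the distance is |-864|/432 = 2.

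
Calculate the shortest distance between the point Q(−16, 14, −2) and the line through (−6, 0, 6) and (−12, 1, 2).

A direction vector is d = (−6, 1, −4).
AP = (−10, 14, −8); AP·d = 106, |AP|² = 360, |d|² = 53.
distance² = |AP|² − (AP·d)²/|d|² = 360 − 11236/53 = 148, so the distance is 2√37.

2√37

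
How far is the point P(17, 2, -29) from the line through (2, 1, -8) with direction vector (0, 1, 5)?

√251

Direction vector d = (0, 1, 5).
AP = (15, 1, -21); AP·d = -104, |AP|² = 667, |d|² = 26.
distance² = |AP|² − (AP·d)²/|d|² = 667 − 10816/26 = 251, so the distance is √251.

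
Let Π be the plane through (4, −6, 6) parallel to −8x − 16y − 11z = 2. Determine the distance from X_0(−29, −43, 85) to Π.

Parallel planes share the normal n = (−8, −16, −11); since (4, −6, 6) lies on the plane, its equation is −8x − 16y − 11z = -2.
Then n·(−29, −43, 85) − (−2) = −13.
|n| = √(64 + 256 + 121) = 21, so the distance is |-13|/21 = 13/21.

13/21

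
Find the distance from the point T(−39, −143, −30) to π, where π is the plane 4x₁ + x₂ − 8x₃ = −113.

Normal vector n = (4, 1, −8), and n·(−39, −143, −30) − (−113) = 54.
|n| = √(16 + 1 + 64) = 9, so the distance is |54|/9 = 6.

6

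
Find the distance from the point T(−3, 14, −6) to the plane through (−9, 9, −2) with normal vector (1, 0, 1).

The plane has equation n·(r − (−9, 9, −2)) = 0, i.e. n·r = -11.
Then n·(−3, 14, −6) − (−11) = 2.
|n| = √(1 + 0 + 1) = √2, so the distance is |2|/√2 = √2.

√2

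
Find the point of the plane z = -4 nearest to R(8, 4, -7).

The perpendicular from R has direction n = (0, 0, 1): r = (8, 4, -7) + μ(0, 0, 1).
Substitute into the plane: n·(R + μn) = -4 gives -7 + 1μ = -4, so μ = 3.
Foot = (8, 4, -7) + 3·(0, 0, 1) = (8, 4, -4).

(8, 4, -4)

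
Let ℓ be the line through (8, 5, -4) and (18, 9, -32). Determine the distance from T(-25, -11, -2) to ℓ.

2√281

A direction vector is d = (10, 4, -28).
AP = (-33, -16, 2); AP·d = -450, |AP|² = 1349, |d|² = 900.
distance² = |AP|² − (AP·d)²/|d|² = 1349 − 202500/900 = 1124, so the distance is 2√281.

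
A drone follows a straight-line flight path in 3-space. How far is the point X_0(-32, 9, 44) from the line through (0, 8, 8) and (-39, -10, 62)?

A direction vector is d = (-39, -18, 54).
AP = (-32, 1, 36), and AP × d = (702, 324, 615).
|AP × d|² = 976005 and |d|² = 4761, so the distance is √(976005/4761) = √205.

√205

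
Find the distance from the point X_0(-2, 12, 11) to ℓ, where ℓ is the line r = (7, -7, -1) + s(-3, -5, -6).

3√34

Direction vector d = (-3, -5, -6).
AP = (-9, 19, 12), and AP × d = (-54, -90, 102).
|AP × d|² = 21420 and |d|² = 70, so the distance is √(21420/70) = √306 = 3√34.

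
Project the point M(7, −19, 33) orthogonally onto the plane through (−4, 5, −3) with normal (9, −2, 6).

n = (9, −2, 6), |n|² = 121, and n·M − (-64) = 363.
t = 363/121 = 3, so the foot is M − t·n = (7, −19, 33) − 3·(9, −2, 6) = (−20, −13, 15).

(-20, -13, 15)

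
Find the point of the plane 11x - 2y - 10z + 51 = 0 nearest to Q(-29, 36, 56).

(15, 28, 16)

The perpendicular from Q has direction n = (11, -2, -10): r = (-29, 36, 56) + μ(11, -2, -10).
Substitute into the plane: n·(Q + μn) = -51 gives -951 + 225μ = -51, so μ = 4.
Foot = (-29, 36, 56) + 4·(11, -2, -10) = (15, 28, 16).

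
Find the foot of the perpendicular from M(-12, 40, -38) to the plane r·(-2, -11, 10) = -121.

(-18, 7, -8)

n = (-2, -11, 10), |n|² = 225, and n·M − (-121) = -675.
t = -675/225 = -3, so the foot is M − t·n = (-12, 40, -38) − (-3)·(-2, -11, 10) = (-18, 7, -8).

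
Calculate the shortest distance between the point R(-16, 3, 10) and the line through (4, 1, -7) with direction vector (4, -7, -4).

Direction vector d = (4, -7, -4).
AP = (-20, 2, 17); AP·d = -162, |AP|² = 693, |d|² = 81.
distance² = |AP|² − (AP·d)²/|d|² = 693 − 26244/81 = 369, so the distance is 3√41.

3√41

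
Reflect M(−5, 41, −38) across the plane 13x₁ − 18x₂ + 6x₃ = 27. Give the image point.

n = (13, −18, 6), |n|² = 529, n·M − 27 = -1058, so t = -1058/529 = -2.
Foot F = M − (-2)·n = (21, 5, −26); the reflection is 2F − M = (47, −31, −14).

(47, -31, -14)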